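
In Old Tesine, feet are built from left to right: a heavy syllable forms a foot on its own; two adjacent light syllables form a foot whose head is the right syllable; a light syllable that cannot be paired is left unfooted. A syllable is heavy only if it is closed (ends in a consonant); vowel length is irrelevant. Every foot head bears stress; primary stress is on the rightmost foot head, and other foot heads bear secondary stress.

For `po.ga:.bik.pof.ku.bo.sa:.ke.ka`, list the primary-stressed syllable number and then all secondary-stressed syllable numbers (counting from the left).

Weights: 1 po L, 2 ga: L, 3 bik H, 4 pof H, 5 ku L, 6 bo L, 7 sa: L, 8 ke L, 9 ka L.
Parse left to right (heavy = foot alone; LL = one foot; stranded L unfooted): (po.ˈga:) (ˈbik) (ˈpof) (ku.ˈbo) (sa:.ˈke) ka.
Foot heads: 2, 3, 4, 6, 8.
Primary stress on the rightmost head = syllable 8.
Secondary stress on 2, 3, 4, 6: po.ˌga:.ˌbik.ˌpof.ku.ˌbo.sa:.ˈke.ka.

primary 8, secondary 2, 3, 4, 6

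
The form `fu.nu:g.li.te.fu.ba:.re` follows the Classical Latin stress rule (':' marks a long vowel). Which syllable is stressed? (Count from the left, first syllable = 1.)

6

Classical Latin: stress the penult if heavy (long vowel or closed), else the antepenult.
Weights: 5 fu L, 6 ba: H, 7 re L.
The penult (syllable 6, ba:) is heavy, so it takes stress.
Stress on syllable 6: fu.nu:g.li.te.fu.ˈba:.re.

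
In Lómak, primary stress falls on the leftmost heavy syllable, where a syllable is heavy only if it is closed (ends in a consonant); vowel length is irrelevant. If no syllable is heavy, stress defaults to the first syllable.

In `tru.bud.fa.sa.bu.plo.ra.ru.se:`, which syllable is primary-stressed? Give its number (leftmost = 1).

2

Weights: 1 tru L, 2 bud H, 3 fa L, 4 sa L, 5 bu L, 6 plo L, 7 ra L, 8 ru L, 9 se: L.
Heavy syllables in the domain: 2. The leftmost is syllable 2 (bud).
Primary stress: syllable 2 → tru.ˈbud.fa.sa.bu.plo.ra.ru.se:.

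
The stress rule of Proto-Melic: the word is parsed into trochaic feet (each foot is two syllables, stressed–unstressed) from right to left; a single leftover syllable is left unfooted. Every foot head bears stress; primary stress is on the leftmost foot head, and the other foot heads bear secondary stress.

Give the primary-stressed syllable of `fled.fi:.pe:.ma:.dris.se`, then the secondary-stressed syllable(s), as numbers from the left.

Parse right to left into trochaic (ˈσσ) feet: (ˈfled.fi:) (ˈpe:.ma:) (ˈdris.se).
Foot heads (stressed positions): 1, 3, 5.
End Rule Leftmost: primary stress on the leftmost head = syllable 1.
Secondary stress on 3, 5: ˈfled.fi:.ˌpe:.ma:.ˌdris.se.

primary 1, secondary 3, 5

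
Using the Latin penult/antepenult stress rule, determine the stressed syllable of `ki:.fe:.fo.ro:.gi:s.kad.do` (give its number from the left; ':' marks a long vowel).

6

Classical Latin: stress the penult if heavy (long vowel or closed), else the antepenult.
Weights: 5 gi:s H, 6 kad H, 7 do L.
The penult (syllable 6, kad) is heavy, so it takes stress.
Stress on syllable 6: ki:.fe:.fo.ro:.gi:s.ˈkad.do.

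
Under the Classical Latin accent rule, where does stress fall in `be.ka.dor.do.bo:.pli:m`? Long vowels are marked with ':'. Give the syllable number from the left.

5

Classical Latin: stress the penult if heavy (long vowel or closed), else the antepenult.
Weights: 4 do L, 5 bo: H, 6 pli:m H.
The penult (syllable 5, bo:) is heavy, so it takes stress.
Stress on syllable 5: be.ka.dor.do.ˈbo:.pli:m.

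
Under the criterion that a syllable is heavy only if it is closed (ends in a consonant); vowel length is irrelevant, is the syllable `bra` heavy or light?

light

`bra`: short vowel, open (no coda). Open (no coda) → light.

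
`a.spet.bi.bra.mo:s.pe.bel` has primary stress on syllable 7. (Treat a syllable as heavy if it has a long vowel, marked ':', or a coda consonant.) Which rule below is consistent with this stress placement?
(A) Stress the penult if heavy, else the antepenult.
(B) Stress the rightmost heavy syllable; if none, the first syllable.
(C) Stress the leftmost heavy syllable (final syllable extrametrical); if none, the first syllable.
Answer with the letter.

B

Rule A → syllable 5 (observed: 7).
Rule B → syllable 7 ✓.
Rule C → syllable 2 (observed: 7).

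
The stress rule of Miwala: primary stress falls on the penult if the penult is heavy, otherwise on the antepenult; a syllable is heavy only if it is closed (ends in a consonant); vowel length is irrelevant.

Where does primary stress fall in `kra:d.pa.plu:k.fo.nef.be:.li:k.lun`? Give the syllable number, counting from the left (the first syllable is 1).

7

Weights: 6 be: L, 7 li:k H, 8 lun H.
The penult (syllable 7, li:k) is heavy, so it takes stress.
Primary stress: syllable 7 → kra:d.pa.plu:k.fo.nef.be:.ˈli:k.lun.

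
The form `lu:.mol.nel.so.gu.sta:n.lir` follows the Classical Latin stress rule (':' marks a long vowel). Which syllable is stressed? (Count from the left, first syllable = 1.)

Classical Latin: stress the penult if heavy (long vowel or closed), else the antepenult.
Weights: 5 gu L, 6 sta:n H, 7 lir H.
The penult (syllable 6, sta:n) is heavy, so it takes stress.
Stress on syllable 6: lu:.mol.nel.so.gu.ˈsta:n.lir.

6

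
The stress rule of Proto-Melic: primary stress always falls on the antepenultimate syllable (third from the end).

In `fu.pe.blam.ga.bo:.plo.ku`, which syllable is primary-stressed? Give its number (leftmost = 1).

5

The word has 7 syllables; the antepenultimate syllable (third from the end) is syllable 5 (bo:).
Primary stress: syllable 5 → fu.pe.blam.ga.ˈbo:.plo.ku.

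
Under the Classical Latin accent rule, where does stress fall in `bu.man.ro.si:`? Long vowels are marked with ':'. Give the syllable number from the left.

2

Classical Latin: stress the penult if heavy (long vowel or closed), else the antepenult.
Weights: 2 man H, 3 ro L, 4 si: H.
The penult (syllable 3, ro) is light, so stress falls on the antepenult (syllable 2, man).
Stress on syllable 2: bu.ˈman.ro.si:.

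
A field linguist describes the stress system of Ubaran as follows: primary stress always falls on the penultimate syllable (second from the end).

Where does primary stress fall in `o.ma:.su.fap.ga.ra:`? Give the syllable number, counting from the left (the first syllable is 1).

The word has 6 syllables; the penultimate syllable (second from the end) is syllable 5 (ga).
Primary stress: syllable 5 → o.ma:.su.fap.ˈga.ra:.

5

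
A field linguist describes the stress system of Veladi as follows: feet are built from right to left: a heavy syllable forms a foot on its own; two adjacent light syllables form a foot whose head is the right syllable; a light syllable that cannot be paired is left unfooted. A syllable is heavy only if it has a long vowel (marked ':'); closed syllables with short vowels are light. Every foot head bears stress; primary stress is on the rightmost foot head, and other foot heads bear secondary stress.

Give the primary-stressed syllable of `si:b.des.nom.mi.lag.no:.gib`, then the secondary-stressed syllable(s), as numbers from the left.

primary 6, secondary 1, 3, 5

Weights: 1 si:b H, 2 des L, 3 nom L, 4 mi L, 5 lag L, 6 no: H, 7 gib L.
Parse right to left (heavy = foot alone; LL = one foot; stranded L unfooted): (ˈsi:b) (des.ˈnom) (mi.ˈlag) (ˈno:) gib.
Foot heads: 1, 3, 5, 6.
Primary stress on the rightmost head = syllable 6.
Secondary stress on 1, 3, 5: ˌsi:b.des.ˌnom.mi.ˌlag.ˈno:.gib.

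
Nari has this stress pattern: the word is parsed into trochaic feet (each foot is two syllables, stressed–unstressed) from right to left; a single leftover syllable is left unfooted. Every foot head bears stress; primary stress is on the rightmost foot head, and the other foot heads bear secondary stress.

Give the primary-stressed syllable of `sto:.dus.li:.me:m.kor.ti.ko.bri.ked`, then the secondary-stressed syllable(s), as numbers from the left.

Parse right to left into trochaic (ˈσσ) feet: sto: (ˈdus.li:) (ˈme:m.kor) (ˈti.ko) (ˈbri.ked). Syllable 1 is left unfooted.
Foot heads (stressed positions): 2, 4, 6, 8.
End Rule Rightmost: primary stress on the rightmost head = syllable 8.
Secondary stress on 2, 4, 6: sto:.ˌdus.li:.ˌme:m.kor.ˌti.ko.ˈbri.ked.

primary 8, secondary 2, 4, 6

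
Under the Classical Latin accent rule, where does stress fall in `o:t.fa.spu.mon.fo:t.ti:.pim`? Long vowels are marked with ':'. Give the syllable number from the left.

Classical Latin: stress the penult if heavy (long vowel or closed), else the antepenult.
Weights: 5 fo:t H, 6 ti: H, 7 pim H.
The penult (syllable 6, ti:) is heavy, so it takes stress.
Stress on syllable 6: o:t.fa.spu.mon.fo:t.ˈti:.pim.

6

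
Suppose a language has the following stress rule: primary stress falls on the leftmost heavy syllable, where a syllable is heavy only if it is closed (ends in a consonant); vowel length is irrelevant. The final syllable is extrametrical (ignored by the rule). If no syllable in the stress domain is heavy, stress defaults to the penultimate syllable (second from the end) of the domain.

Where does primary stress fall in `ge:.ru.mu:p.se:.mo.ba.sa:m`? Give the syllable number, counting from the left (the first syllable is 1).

The final syllable (7, sa:m) is extrametrical; the stress domain is syllables 1–6.
Weights: 1 ge: L, 2 ru L, 3 mu:p H, 4 se: L, 5 mo L, 6 ba L.
Heavy syllables in the domain: 3. The leftmost is syllable 3 (mu:p).
Primary stress: syllable 3 → ge:.ru.ˈmu:p.se:.mo.ba.sa:m.

3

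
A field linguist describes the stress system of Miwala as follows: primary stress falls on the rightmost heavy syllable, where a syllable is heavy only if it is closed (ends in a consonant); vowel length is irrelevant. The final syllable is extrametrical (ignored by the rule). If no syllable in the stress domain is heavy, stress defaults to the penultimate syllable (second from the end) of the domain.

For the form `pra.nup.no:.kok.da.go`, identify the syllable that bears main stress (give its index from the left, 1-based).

The final syllable (6, go) is extrametrical; the stress domain is syllables 1–5.
Weights: 1 pra L, 2 nup H, 3 no: L, 4 kok H, 5 da L.
Heavy syllables in the domain: 2, 4. The rightmost is syllable 4 (kok).
Primary stress: syllable 4 → pra.nup.no:.ˈkok.da.go.

4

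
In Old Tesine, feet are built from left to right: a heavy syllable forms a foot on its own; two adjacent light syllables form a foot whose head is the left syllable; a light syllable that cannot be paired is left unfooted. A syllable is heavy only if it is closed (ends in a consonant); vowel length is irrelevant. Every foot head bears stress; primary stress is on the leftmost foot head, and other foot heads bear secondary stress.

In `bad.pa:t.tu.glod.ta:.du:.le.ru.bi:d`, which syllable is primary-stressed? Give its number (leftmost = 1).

1

Weights: 1 bad H, 2 pa:t H, 3 tu L, 4 glod H, 5 ta: L, 6 du: L, 7 le L, 8 ru L, 9 bi:d H.
Parse left to right (heavy = foot alone; LL = one foot; stranded L unfooted): (ˈbad) (ˈpa:t) tu (ˈglod) (ˈta:.du:) (ˈle.ru) (ˈbi:d).
Foot heads: 1, 2, 4, 5, 7, 9.
Primary stress on the leftmost head = syllable 1.
Primary stress: syllable 1 → ˈbad.pa:t.tu.glod.ta:.du:.le.ru.bi:d.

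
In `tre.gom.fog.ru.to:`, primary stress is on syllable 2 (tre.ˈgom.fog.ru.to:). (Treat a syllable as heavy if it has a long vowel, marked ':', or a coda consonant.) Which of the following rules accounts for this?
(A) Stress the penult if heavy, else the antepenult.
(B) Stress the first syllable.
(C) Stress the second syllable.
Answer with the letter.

C

Rule A → syllable 3 (observed: 2).
Rule B → syllable 1 (observed: 2).
Rule C → syllable 2 ✓.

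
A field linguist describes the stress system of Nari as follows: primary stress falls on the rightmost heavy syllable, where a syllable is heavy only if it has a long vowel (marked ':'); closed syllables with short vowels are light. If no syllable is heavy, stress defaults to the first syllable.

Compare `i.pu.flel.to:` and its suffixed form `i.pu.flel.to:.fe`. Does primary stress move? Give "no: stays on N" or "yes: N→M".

no: stays on 4

Base `i.pu.flel.to:` (4 syllables):
  Weights: 1 i L, 2 pu L, 3 flel L, 4 to: H.
  Heavy syllables in the domain: 4. The rightmost is syllable 4 (to:).
  → primary stress on syllable 4.
Suffixed `i.pu.flel.to:.fe` (5 syllables):
  Weights: 1 i L, 2 pu L, 3 flel L, 4 to: H, 5 fe L.
  Heavy syllables in the domain: 4. The rightmost is syllable 4 (to:).
  → primary stress on syllable 4.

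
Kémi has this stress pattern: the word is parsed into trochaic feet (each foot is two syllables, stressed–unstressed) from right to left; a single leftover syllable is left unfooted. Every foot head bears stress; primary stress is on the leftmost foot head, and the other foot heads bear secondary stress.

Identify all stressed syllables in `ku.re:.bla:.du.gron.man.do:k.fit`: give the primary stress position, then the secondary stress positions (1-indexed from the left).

primary 1, secondary 3, 5, 7

Parse right to left into trochaic (ˈσσ) feet: (ˈku.re:) (ˈbla:.du) (ˈgron.man) (ˈdo:k.fit).
Foot heads (stressed positions): 1, 3, 5, 7.
End Rule Leftmost: primary stress on the leftmost head = syllable 1.
Secondary stress on 3, 5, 7: ˈku.re:.ˌbla:.du.ˌgron.man.ˌdo:k.fit.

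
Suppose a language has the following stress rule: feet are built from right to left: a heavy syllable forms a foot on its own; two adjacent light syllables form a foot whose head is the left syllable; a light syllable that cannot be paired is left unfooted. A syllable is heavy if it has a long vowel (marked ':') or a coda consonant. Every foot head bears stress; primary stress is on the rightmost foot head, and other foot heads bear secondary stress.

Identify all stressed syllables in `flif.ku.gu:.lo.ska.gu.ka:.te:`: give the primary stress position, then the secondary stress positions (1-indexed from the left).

Weights: 1 flif H, 2 ku L, 3 gu: H, 4 lo L, 5 ska L, 6 gu L, 7 ka: H, 8 te: H.
Parse right to left (heavy = foot alone; LL = one foot; stranded L unfooted): (ˈflif) ku (ˈgu:) lo (ˈska.gu) (ˈka:) (ˈte:).
Foot heads: 1, 3, 5, 7, 8.
Primary stress on the rightmost head = syllable 8.
Secondary stress on 1, 3, 5, 7: ˌflif.ku.ˌgu:.lo.ˌska.gu.ˌka:.ˈte:.

primary 8, secondary 1, 3, 5, 7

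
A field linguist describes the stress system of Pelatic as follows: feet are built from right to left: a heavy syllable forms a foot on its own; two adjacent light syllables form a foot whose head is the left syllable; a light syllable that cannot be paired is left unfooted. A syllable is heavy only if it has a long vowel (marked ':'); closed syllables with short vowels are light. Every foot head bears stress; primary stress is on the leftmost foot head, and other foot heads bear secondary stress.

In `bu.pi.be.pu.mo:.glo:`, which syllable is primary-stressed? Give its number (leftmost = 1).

Weights: 1 bu L, 2 pi L, 3 be L, 4 pu L, 5 mo: H, 6 glo: H.
Parse right to left (heavy = foot alone; LL = one foot; stranded L unfooted): (ˈbu.pi) (ˈbe.pu) (ˈmo:) (ˈglo:).
Foot heads: 1, 3, 5, 6.
Primary stress on the leftmost head = syllable 1.
Primary stress: syllable 1 → ˈbu.pi.be.pu.mo:.glo:.

1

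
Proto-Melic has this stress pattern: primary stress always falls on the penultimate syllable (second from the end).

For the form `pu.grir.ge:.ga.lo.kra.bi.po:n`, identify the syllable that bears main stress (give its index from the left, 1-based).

The word has 8 syllables; the penultimate syllable (second from the end) is syllable 7 (bi).
Primary stress: syllable 7 → pu.grir.ge:.ga.lo.kra.ˈbi.po:n.

7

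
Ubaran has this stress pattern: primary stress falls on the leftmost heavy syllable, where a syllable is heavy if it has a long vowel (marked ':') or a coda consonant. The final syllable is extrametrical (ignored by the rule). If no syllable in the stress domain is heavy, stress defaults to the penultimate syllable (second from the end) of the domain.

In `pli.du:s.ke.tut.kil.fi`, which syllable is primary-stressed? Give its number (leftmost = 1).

The final syllable (6, fi) is extrametrical; the stress domain is syllables 1–5.
Weights: 1 pli L, 2 du:s H, 3 ke L, 4 tut H, 5 kil H.
Heavy syllables in the domain: 2, 4, 5. The leftmost is syllable 2 (du:s).
Primary stress: syllable 2 → pli.ˈdu:s.ke.tut.kil.fi.

2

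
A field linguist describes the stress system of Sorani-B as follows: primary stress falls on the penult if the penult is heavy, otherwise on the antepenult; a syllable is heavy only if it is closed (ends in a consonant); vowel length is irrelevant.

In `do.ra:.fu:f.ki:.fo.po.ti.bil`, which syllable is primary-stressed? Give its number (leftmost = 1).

6

Weights: 6 po L, 7 ti L, 8 bil H.
The penult (syllable 7, ti) is light, so stress falls on the antepenult (syllable 6, po).
Primary stress: syllable 6 → do.ra:.fu:f.ki:.fo.ˈpo.ti.bil.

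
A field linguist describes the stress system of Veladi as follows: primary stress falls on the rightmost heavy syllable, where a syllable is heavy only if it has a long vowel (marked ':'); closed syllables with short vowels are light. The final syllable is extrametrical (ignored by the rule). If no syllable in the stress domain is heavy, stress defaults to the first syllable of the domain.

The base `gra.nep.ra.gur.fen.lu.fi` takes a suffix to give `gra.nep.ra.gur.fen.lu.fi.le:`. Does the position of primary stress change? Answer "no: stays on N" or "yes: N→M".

no: stays on 1

Base `gra.nep.ra.gur.fen.lu.fi` (7 syllables):
  The final syllable (7, fi) is extrametrical; the stress domain is syllables 1–6.
  Weights: 1 gra L, 2 nep L, 3 ra L, 4 gur L, 5 fen L, 6 lu L.
  No heavy syllable in the domain; default to the first syllable of the domain = syllable 1.
  → primary stress on syllable 1.
Suffixed `gra.nep.ra.gur.fen.lu.fi.le:` (8 syllables):
  The final syllable (8, le:) is extrametrical; the stress domain is syllables 1–7.
  Weights: 1 gra L, 2 nep L, 3 ra L, 4 gur L, 5 fen L, 6 lu L, 7 fi L.
  No heavy syllable in the domain; default to the first syllable of the domain = syllable 1.
  → primary stress on syllable 1.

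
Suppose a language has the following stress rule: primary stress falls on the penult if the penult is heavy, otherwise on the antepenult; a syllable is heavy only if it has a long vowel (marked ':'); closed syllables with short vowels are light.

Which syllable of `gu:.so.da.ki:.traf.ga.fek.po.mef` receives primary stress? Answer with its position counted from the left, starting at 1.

Weights: 7 fek L, 8 po L, 9 mef L.
The penult (syllable 8, po) is light, so stress falls on the antepenult (syllable 7, fek).
Primary stress: syllable 7 → gu:.so.da.ki:.traf.ga.ˈfek.po.mef.

7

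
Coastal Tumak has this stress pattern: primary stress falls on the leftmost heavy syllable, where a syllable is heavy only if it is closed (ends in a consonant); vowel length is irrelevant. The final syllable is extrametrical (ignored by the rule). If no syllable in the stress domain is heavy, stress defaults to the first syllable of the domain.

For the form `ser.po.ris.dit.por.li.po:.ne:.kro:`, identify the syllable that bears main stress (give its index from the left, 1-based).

The final syllable (9, kro:) is extrametrical; the stress domain is syllables 1–8.
Weights: 1 ser H, 2 po L, 3 ris H, 4 dit H, 5 por H, 6 li L, 7 po: L, 8 ne: L.
Heavy syllables in the domain: 1, 3, 4, 5. The leftmost is syllable 1 (ser).
Primary stress: syllable 1 → ˈser.po.ris.dit.por.li.po:.ne:.kro:.

1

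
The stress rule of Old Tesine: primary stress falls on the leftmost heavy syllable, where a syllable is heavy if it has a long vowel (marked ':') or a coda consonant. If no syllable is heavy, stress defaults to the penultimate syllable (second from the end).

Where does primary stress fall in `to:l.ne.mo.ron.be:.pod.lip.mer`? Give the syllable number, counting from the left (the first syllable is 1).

1

Weights: 1 to:l H, 2 ne L, 3 mo L, 4 ron H, 5 be: H, 6 pod H, 7 lip H, 8 mer H.
Heavy syllables in the domain: 1, 4, 5, 6, 7, 8. The leftmost is syllable 1 (to:l).
Primary stress: syllable 1 → ˈto:l.ne.mo.ron.be:.pod.lip.mer.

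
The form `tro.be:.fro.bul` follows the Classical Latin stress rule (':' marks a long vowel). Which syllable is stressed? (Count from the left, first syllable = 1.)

2

Classical Latin: stress the penult if heavy (long vowel or closed), else the antepenult.
Weights: 2 be: H, 3 fro L, 4 bul H.
The penult (syllable 3, fro) is light, so stress falls on the antepenult (syllable 2, be:).
Stress on syllable 2: tro.ˈbe:.fro.bul.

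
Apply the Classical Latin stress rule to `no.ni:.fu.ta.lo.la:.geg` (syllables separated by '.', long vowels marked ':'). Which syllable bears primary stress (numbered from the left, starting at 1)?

6

Classical Latin: stress the penult if heavy (long vowel or closed), else the antepenult.
Weights: 5 lo L, 6 la: H, 7 geg H.
The penult (syllable 6, la:) is heavy, so it takes stress.
Stress on syllable 6: no.ni:.fu.ta.lo.ˈla:.geg.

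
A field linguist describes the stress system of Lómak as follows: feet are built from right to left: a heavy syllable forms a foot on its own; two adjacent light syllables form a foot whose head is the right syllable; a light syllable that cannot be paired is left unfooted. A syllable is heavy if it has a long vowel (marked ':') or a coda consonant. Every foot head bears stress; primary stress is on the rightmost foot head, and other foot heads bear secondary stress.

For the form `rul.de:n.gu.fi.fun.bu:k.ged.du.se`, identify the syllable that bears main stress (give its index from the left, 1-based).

Weights: 1 rul H, 2 de:n H, 3 gu L, 4 fi L, 5 fun H, 6 bu:k H, 7 ged H, 8 du L, 9 se L.
Parse right to left (heavy = foot alone; LL = one foot; stranded L unfooted): (ˈrul) (ˈde:n) (gu.ˈfi) (ˈfun) (ˈbu:k) (ˈged) (du.ˈse).
Foot heads: 1, 2, 4, 5, 6, 7, 9.
Primary stress on the rightmost head = syllable 9.
Primary stress: syllable 9 → rul.de:n.gu.fi.fun.bu:k.ged.du.ˈse.

9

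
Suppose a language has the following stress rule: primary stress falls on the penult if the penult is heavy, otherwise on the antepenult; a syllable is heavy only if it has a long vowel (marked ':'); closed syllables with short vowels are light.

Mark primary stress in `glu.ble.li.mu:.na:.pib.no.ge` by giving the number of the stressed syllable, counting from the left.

6

Weights: 6 pib L, 7 no L, 8 ge L.
The penult (syllable 7, no) is light, so stress falls on the antepenult (syllable 6, pib).
Primary stress: syllable 6 → glu.ble.li.mu:.na:.ˈpib.no.ge.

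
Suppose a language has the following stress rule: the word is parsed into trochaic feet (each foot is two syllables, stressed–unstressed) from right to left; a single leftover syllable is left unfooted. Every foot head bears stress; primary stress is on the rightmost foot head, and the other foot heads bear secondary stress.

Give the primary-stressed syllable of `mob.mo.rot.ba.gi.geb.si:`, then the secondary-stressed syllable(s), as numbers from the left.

primary 6, secondary 2, 4

Parse right to left into trochaic (ˈσσ) feet: mob (ˈmo.rot) (ˈba.gi) (ˈgeb.si:). Syllable 1 is left unfooted.
Foot heads (stressed positions): 2, 4, 6.
End Rule Rightmost: primary stress on the rightmost head = syllable 6.
Secondary stress on 2, 4: mob.ˌmo.rot.ˌba.gi.ˈgeb.si:.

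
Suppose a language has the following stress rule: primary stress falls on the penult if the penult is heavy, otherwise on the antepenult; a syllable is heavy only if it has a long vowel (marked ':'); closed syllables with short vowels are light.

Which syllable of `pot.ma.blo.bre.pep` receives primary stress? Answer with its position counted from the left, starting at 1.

Weights: 3 blo L, 4 bre L, 5 pep L.
The penult (syllable 4, bre) is light, so stress falls on the antepenult (syllable 3, blo).
Primary stress: syllable 3 → pot.ma.ˈblo.bre.pep.

3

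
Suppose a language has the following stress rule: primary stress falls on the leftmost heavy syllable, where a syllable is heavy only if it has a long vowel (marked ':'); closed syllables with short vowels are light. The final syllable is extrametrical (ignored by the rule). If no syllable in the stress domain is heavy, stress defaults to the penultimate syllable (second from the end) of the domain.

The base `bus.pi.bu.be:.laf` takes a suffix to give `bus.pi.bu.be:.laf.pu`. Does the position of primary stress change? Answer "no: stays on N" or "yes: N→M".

no: stays on 4

Base `bus.pi.bu.be:.laf` (5 syllables):
  The final syllable (5, laf) is extrametrical; the stress domain is syllables 1–4.
  Weights: 1 bus L, 2 pi L, 3 bu L, 4 be: H.
  Heavy syllables in the domain: 4. The leftmost is syllable 4 (be:).
  → primary stress on syllable 4.
Suffixed `bus.pi.bu.be:.laf.pu` (6 syllables):
  The final syllable (6, pu) is extrametrical; the stress domain is syllables 1–5.
  Weights: 1 bus L, 2 pi L, 3 bu L, 4 be: H, 5 laf L.
  Heavy syllables in the domain: 4. The leftmost is syllable 4 (be:).
  → primary stress on syllable 4.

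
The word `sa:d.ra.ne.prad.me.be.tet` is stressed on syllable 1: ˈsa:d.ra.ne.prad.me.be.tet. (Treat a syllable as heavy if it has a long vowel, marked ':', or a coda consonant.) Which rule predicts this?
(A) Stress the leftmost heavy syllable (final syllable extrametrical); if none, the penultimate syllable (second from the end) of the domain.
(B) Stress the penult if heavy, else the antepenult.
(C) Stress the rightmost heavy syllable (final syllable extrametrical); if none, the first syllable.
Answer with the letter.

Rule A → syllable 1 ✓.
Rule B → syllable 5 (observed: 1).
Rule C → syllable 4 (observed: 1).

A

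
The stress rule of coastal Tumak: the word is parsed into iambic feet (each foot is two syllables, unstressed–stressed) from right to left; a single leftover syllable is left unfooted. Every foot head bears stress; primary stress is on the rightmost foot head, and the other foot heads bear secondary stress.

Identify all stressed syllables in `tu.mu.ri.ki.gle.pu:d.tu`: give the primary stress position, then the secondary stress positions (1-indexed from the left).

primary 7, secondary 3, 5

Parse right to left into iambic (σˈσ) feet: tu (mu.ˈri) (ki.ˈgle) (pu:d.ˈtu). Syllable 1 is left unfooted.
Foot heads (stressed positions): 3, 5, 7.
End Rule Rightmost: primary stress on the rightmost head = syllable 7.
Secondary stress on 3, 5: tu.mu.ˌri.ki.ˌgle.pu:d.ˈtu.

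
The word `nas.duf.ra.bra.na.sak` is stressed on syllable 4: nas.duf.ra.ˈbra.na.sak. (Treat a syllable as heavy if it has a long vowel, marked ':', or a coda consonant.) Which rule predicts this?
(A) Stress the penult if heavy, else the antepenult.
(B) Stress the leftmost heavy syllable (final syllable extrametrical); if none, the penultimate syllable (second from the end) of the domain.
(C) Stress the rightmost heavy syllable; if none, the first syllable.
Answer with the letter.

Rule A → syllable 4 ✓.
Rule B → syllable 1 (observed: 4).
Rule C → syllable 6 (observed: 4).

A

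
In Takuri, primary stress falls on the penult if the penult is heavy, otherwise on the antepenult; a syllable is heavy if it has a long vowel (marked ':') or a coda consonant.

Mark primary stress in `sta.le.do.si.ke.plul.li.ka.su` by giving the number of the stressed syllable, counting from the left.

7

Weights: 7 li L, 8 ka L, 9 su L.
The penult (syllable 8, ka) is light, so stress falls on the antepenult (syllable 7, li).
Primary stress: syllable 7 → sta.le.do.si.ke.plul.ˈli.ka.su.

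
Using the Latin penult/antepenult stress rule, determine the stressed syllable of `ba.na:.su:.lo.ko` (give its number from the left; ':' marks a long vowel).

Classical Latin: stress the penult if heavy (long vowel or closed), else the antepenult.
Weights: 3 su: H, 4 lo L, 5 ko L.
The penult (syllable 4, lo) is light, so stress falls on the antepenult (syllable 3, su:).
Stress on syllable 3: ba.na:.ˈsu:.lo.ko.

3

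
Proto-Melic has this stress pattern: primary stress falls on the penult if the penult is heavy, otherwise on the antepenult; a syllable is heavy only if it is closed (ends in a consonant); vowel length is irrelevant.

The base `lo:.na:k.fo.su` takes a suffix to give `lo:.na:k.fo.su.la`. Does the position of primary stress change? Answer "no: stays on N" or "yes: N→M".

yes: 2→3

Base `lo:.na:k.fo.su` (4 syllables):
  Weights: 2 na:k H, 3 fo L, 4 su L.
  The penult (syllable 3, fo) is light, so stress falls on the antepenult (syllable 2, na:k).
  → primary stress on syllable 2.
Suffixed `lo:.na:k.fo.su.la` (5 syllables):
  Weights: 3 fo L, 4 su L, 5 la L.
  The penult (syllable 4, su) is light, so stress falls on the antepenult (syllable 3, fo).
  → primary stress on syllable 3.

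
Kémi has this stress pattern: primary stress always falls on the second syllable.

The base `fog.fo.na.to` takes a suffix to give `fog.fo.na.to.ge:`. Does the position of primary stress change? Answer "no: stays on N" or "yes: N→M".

no: stays on 2

Base `fog.fo.na.to` (4 syllables):
  The word has 4 syllables; the second syllable is syllable 2 (fo).
  → primary stress on syllable 2.
Suffixed `fog.fo.na.to.ge:` (5 syllables):
  The word has 5 syllables; the second syllable is syllable 2 (fo).
  → primary stress on syllable 2.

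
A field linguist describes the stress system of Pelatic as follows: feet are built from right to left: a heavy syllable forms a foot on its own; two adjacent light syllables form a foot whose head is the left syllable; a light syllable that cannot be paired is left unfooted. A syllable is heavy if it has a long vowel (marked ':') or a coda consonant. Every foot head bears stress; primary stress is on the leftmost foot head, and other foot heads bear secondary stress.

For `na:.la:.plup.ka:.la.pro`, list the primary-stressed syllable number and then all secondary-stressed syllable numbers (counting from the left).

primary 1, secondary 2, 3, 4, 5

Weights: 1 na: H, 2 la: H, 3 plup H, 4 ka: H, 5 la L, 6 pro L.
Parse right to left (heavy = foot alone; LL = one foot; stranded L unfooted): (ˈna:) (ˈla:) (ˈplup) (ˈka:) (ˈla.pro).
Foot heads: 1, 2, 3, 4, 5.
Primary stress on the leftmost head = syllable 1.
Secondary stress on 2, 3, 4, 5: ˈna:.ˌla:.ˌplup.ˌka:.ˌla.pro.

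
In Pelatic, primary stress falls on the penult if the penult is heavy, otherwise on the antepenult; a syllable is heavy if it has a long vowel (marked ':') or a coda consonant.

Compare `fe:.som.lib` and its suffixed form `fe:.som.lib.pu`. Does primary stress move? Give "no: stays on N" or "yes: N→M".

yes: 2→3

Base `fe:.som.lib` (3 syllables):
  Weights: 1 fe: H, 2 som H, 3 lib H.
  The penult (syllable 2, som) is heavy, so it takes stress.
  → primary stress on syllable 2.
Suffixed `fe:.som.lib.pu` (4 syllables):
  Weights: 2 som H, 3 lib H, 4 pu L.
  The penult (syllable 3, lib) is heavy, so it takes stress.
  → primary stress on syllable 3.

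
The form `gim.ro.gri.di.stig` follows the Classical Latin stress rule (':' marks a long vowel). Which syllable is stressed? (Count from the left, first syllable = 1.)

3

Classical Latin: stress the penult if heavy (long vowel or closed), else the antepenult.
Weights: 3 gri L, 4 di L, 5 stig H.
The penult (syllable 4, di) is light, so stress falls on the antepenult (syllable 3, gri).
Stress on syllable 3: gim.ro.ˈgri.di.stig.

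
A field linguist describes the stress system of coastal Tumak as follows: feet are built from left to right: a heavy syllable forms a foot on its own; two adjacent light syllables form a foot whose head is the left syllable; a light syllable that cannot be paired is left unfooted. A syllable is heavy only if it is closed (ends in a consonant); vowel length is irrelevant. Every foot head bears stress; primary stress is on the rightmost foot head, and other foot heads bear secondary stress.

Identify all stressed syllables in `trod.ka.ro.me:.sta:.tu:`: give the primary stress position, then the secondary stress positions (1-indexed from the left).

Weights: 1 trod H, 2 ka L, 3 ro L, 4 me: L, 5 sta: L, 6 tu: L.
Parse left to right (heavy = foot alone; LL = one foot; stranded L unfooted): (ˈtrod) (ˈka.ro) (ˈme:.sta:) tu:.
Foot heads: 1, 2, 4.
Primary stress on the rightmost head = syllable 4.
Secondary stress on 1, 2: ˌtrod.ˌka.ro.ˈme:.sta:.tu:.

primary 4, secondary 1, 2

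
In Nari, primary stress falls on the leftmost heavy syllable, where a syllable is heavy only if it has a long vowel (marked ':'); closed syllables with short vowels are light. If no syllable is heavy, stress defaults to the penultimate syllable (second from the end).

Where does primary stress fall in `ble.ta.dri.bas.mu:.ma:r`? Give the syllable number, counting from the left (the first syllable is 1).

Weights: 1 ble L, 2 ta L, 3 dri L, 4 bas L, 5 mu: H, 6 ma:r H.
Heavy syllables in the domain: 5, 6. The leftmost is syllable 5 (mu:).
Primary stress: syllable 5 → ble.ta.dri.bas.ˈmu:.ma:r.

5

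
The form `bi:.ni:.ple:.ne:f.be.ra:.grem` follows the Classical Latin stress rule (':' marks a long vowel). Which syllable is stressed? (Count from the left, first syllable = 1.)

Classical Latin: stress the penult if heavy (long vowel or closed), else the antepenult.
Weights: 5 be L, 6 ra: H, 7 grem H.
The penult (syllable 6, ra:) is heavy, so it takes stress.
Stress on syllable 6: bi:.ni:.ple:.ne:f.be.ˈra:.grem.

6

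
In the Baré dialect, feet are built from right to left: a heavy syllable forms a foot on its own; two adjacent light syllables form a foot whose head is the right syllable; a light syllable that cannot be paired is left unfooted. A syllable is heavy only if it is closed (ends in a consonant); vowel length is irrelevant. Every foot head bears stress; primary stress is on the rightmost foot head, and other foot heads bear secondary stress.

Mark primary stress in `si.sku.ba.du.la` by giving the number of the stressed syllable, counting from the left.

5

Weights: 1 si L, 2 sku L, 3 ba L, 4 du L, 5 la L.
Parse right to left (heavy = foot alone; LL = one foot; stranded L unfooted): si (sku.ˈba) (du.ˈla).
Foot heads: 3, 5.
Primary stress on the rightmost head = syllable 5.
Primary stress: syllable 5 → si.sku.ba.du.ˈla.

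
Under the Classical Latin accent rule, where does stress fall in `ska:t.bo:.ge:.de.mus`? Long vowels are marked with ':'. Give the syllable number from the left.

Classical Latin: stress the penult if heavy (long vowel or closed), else the antepenult.
Weights: 3 ge: H, 4 de L, 5 mus H.
The penult (syllable 4, de) is light, so stress falls on the antepenult (syllable 3, ge:).
Stress on syllable 3: ska:t.bo:.ˈge:.de.mus.

3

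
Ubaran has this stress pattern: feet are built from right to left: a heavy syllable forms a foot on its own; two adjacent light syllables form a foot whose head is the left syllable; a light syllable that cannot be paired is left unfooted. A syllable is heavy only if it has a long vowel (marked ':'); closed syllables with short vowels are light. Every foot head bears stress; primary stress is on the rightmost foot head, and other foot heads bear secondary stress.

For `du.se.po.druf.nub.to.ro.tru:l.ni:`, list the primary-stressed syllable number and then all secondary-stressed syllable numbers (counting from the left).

Weights: 1 du L, 2 se L, 3 po L, 4 druf L, 5 nub L, 6 to L, 7 ro L, 8 tru:l H, 9 ni: H.
Parse right to left (heavy = foot alone; LL = one foot; stranded L unfooted): du (ˈse.po) (ˈdruf.nub) (ˈto.ro) (ˈtru:l) (ˈni:).
Foot heads: 2, 4, 6, 8, 9.
Primary stress on the rightmost head = syllable 9.
Secondary stress on 2, 4, 6, 8: du.ˌse.po.ˌdruf.nub.ˌto.ro.ˌtru:l.ˈni:.

primary 9, secondary 2, 4, 6, 8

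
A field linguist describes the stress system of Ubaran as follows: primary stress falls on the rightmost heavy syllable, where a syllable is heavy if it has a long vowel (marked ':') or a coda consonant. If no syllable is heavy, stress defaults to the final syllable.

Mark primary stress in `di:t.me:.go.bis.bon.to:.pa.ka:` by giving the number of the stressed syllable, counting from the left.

Weights: 1 di:t H, 2 me: H, 3 go L, 4 bis H, 5 bon H, 6 to: H, 7 pa L, 8 ka: H.
Heavy syllables in the domain: 1, 2, 4, 5, 6, 8. The rightmost is syllable 8 (ka:).
Primary stress: syllable 8 → di:t.me:.go.bis.bon.to:.pa.ˈka:.

8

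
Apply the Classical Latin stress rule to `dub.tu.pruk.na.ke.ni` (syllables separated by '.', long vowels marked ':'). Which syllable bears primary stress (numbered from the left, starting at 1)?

Classical Latin: stress the penult if heavy (long vowel or closed), else the antepenult.
Weights: 4 na L, 5 ke L, 6 ni L.
The penult (syllable 5, ke) is light, so stress falls on the antepenult (syllable 4, na).
Stress on syllable 4: dub.tu.pruk.ˈna.ke.ni.

4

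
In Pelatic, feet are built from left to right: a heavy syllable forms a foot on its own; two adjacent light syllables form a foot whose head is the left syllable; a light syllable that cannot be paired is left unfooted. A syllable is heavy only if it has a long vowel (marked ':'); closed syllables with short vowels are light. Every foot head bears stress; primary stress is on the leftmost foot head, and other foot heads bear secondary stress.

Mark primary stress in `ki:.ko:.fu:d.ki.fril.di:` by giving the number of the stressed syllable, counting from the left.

Weights: 1 ki: H, 2 ko: H, 3 fu:d H, 4 ki L, 5 fril L, 6 di: H.
Parse left to right (heavy = foot alone; LL = one foot; stranded L unfooted): (ˈki:) (ˈko:) (ˈfu:d) (ˈki.fril) (ˈdi:).
Foot heads: 1, 2, 3, 4, 6.
Primary stress on the leftmost head = syllable 1.
Primary stress: syllable 1 → ˈki:.ko:.fu:d.ki.fril.di:.

1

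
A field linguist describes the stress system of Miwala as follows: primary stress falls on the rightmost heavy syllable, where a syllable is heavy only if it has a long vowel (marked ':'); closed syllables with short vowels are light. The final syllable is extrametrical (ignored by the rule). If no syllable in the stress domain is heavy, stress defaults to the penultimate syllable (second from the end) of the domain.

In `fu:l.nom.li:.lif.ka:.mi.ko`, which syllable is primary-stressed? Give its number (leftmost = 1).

The final syllable (7, ko) is extrametrical; the stress domain is syllables 1–6.
Weights: 1 fu:l H, 2 nom L, 3 li: H, 4 lif L, 5 ka: H, 6 mi L.
Heavy syllables in the domain: 1, 3, 5. The rightmost is syllable 5 (ka:).
Primary stress: syllable 5 → fu:l.nom.li:.lif.ˈka:.mi.ko.

5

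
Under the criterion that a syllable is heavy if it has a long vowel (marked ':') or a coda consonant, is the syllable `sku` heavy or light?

light

`sku`: short vowel, open (no coda). Short vowel, open → light.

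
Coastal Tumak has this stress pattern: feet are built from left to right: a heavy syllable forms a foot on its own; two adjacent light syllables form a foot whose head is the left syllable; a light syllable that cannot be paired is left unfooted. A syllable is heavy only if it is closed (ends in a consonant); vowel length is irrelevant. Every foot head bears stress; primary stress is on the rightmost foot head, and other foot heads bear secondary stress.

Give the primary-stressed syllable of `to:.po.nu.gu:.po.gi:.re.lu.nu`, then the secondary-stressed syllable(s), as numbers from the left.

primary 7, secondary 1, 3, 5

Weights: 1 to: L, 2 po L, 3 nu L, 4 gu: L, 5 po L, 6 gi: L, 7 re L, 8 lu L, 9 nu L.
Parse left to right (heavy = foot alone; LL = one foot; stranded L unfooted): (ˈto:.po) (ˈnu.gu:) (ˈpo.gi:) (ˈre.lu) nu.
Foot heads: 1, 3, 5, 7.
Primary stress on the rightmost head = syllable 7.
Secondary stress on 1, 3, 5: ˌto:.po.ˌnu.gu:.ˌpo.gi:.ˈre.lu.nu.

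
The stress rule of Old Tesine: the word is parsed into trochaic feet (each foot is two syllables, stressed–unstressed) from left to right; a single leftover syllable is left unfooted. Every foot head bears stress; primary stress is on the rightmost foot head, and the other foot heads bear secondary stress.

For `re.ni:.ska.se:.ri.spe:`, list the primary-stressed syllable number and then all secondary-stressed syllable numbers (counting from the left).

Parse left to right into trochaic (ˈσσ) feet: (ˈre.ni:) (ˈska.se:) (ˈri.spe:).
Foot heads (stressed positions): 1, 3, 5.
End Rule Rightmost: primary stress on the rightmost head = syllable 5.
Secondary stress on 1, 3: ˌre.ni:.ˌska.se:.ˈri.spe:.

primary 5, secondary 1, 3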